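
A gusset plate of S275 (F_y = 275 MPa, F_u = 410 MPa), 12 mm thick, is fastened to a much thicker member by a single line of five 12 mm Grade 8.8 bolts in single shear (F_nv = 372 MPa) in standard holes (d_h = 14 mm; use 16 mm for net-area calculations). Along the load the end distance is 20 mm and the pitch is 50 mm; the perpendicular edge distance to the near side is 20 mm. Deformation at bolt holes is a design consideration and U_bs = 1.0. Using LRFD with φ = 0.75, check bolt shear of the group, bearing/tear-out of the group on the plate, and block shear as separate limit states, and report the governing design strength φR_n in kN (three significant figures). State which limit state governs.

Bolt shear: A_b = π·12²/4 = 113.1 mm²; R_n = 372 × 113.1 × 5 × 1 / 1000 = 210.4 kN → 0.75 × 210.4 = 158 kN.
Bearing: edge l_c = 13, r_n = 76.75 kN; interior l_c = 36, r_n = 141.7 kN; R_n = 76.75 + 4·141.7 = 643.5 kN → 483 kN.
Block shear: A_gv = 2640, A_nv = 1776, A_nt = 144 mm²; R_n = min(0.6F_uA_nv, 0.6F_yA_gv) + U_bs·F_u·A_nt = 494.6 kN → 371 kN.
Bolt shear governs: 158 kN.

158 kN (bolt shear governs)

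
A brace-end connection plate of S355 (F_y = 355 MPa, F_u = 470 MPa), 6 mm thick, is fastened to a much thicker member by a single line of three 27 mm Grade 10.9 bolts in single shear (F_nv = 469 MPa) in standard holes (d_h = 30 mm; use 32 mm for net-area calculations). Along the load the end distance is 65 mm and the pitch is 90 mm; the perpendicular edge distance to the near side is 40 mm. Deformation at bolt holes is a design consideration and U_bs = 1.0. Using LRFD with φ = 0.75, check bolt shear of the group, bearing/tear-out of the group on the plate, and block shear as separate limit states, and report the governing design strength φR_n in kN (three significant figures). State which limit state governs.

260 kN (block shear governs)

Bolt shear: A_b = π·27²/4 = 572.6 mm²; R_n = 469 × 572.6 × 3 × 1 / 1000 = 805.6 kN → 0.75 × 805.6 = 604 kN.
Bearing: edge l_c = 50, r_n = 169.2 kN; interior l_c = 60, r_n = 182.7 kN; R_n = 169.2 + 2·182.7 = 534.7 kN → 401 kN.
Block shear: A_gv = 1470, A_nv = 990, A_nt = 144 mm²; R_n = min(0.6F_uA_nv, 0.6F_yA_gv) + U_bs·F_u·A_nt = 346.9 kN → 260 kN.
Block shear governs: 260 kN.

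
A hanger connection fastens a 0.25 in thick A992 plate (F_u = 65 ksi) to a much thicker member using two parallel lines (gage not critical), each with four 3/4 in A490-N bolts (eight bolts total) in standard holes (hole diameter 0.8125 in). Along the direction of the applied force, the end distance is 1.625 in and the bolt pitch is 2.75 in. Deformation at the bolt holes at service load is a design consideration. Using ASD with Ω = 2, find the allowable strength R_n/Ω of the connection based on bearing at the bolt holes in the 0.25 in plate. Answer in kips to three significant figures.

112 kips

Per bolt r_n = 1.2 l_c t F_u ≤ 2.4 d t F_u; upper limit = 2.4 × 0.75 × 0.25 × 65 = 29.25 kips.
Edge bolt: l_c = 1.625 − 0.8125/2 = 1.219 in → 1.2 × 1.219 × 0.25 × 65 = 23.77 → r_n = 23.77 kips.
Interior bolts: l_c = 2.75 − 0.8125 = 1.938 in → 1.2 × 1.938 × 0.25 × 65 = 37.78 → r_n = 29.25 kips.
R_n = 2 × 23.77 + 6 × 29.25 = 223 kips.
Allowable strength R_n/Ω = 223 / 2 = 112 kips.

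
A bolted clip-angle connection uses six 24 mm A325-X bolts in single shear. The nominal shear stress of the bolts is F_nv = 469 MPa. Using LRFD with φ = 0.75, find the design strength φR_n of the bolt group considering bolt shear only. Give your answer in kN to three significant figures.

955 kN

A_b = π × 24² / 4 = 452.4 mm².
R_n = F_nv · A_b · n · n_s = 469 × 452.4 × 6 × 1 / 1000 = 1273 kN.
Design strength φR_n = 0.75 × 1273 = 955 kN.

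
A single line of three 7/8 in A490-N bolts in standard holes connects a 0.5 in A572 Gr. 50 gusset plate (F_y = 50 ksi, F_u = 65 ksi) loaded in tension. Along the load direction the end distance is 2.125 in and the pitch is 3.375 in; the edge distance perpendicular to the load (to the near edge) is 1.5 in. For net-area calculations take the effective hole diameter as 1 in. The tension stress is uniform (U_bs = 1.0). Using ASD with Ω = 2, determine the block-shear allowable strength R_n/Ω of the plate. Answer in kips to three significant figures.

78.4 kips

Shear plane L_v = 2.125 + 2·3.375 = 8.875 in; A_gv = 8.875 × 0.5 = 4.438 in².
A_nv = (8.875 − 2.5·1) × 0.5 = 3.188 in².
A_nt = (1.5 − 0.5·1) × 0.5 = 0.5 in².
0.6 F_u A_nv = 124.3 kips; 0.6 F_y A_gv = 133.1 kips → shear rupture governs the shear term.
R_n = 124.3 + 1.0 × 65 × 0.5 = 156.8 kips.
Allowable strength R_n/Ω = 156.8 / 2 = 78.4 kips.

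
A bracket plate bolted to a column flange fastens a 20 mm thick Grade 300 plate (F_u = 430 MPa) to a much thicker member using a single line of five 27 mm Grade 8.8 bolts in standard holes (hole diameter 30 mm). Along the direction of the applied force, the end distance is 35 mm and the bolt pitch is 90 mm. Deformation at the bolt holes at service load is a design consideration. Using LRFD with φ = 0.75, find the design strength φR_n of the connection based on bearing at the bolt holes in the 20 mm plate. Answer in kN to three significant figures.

Per bolt r_n = 1.2 l_c t F_u ≤ 2.4 d t F_u; upper limit = 2.4 × 27 × 20 × 430 / 1000 = 557.3 kN.
Edge bolt: l_c = 35 − 30/2 = 20 mm → 1.2 × 20 × 20 × 430 / 1000 = 206.4 → r_n = 206.4 kN.
Interior bolts: l_c = 90 − 30 = 60 mm → 1.2 × 60 × 20 × 430 / 1000 = 619.2 → r_n = 557.3 kN.
R_n = 1 × 206.4 + 4 × 557.3 = 2436 kN.
Design strength φR_n = 0.75 × 2436 = 1830 kN.

1830 kN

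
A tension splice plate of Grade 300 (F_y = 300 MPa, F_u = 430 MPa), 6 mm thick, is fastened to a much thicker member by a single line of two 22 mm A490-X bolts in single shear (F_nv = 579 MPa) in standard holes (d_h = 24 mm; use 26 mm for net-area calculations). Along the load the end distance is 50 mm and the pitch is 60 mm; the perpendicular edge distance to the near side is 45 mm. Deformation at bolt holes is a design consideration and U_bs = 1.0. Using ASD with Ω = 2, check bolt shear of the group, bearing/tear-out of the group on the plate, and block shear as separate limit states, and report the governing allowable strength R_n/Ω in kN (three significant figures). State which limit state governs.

Bolt shear: A_b = π·22²/4 = 380.1 mm²; R_n = 579 × 380.1 × 2 × 1 / 1000 = 440.2 kN → 440.2 / 2 = 220 kN.
Bearing: edge l_c = 38, r_n = 117.6 kN; interior l_c = 36, r_n = 111.5 kN; R_n = 117.6 + 1·111.5 = 229.1 kN → 115 kN.
Block shear: A_gv = 660, A_nv = 426, A_nt = 192 mm²; R_n = min(0.6F_uA_nv, 0.6F_yA_gv) + U_bs·F_u·A_nt = 192.5 kN → 96.2 kN.
Block shear governs: 96.2 kN.

96.2 kN (block shear governs)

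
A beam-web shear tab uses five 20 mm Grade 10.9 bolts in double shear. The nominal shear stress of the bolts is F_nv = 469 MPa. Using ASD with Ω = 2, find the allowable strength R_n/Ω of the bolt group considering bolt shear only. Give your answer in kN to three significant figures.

737 kN

A_b = π × 20² / 4 = 314.2 mm².
R_n = F_nv · A_b · n · n_s = 469 × 314.2 × 5 × 2 / 1000 = 1473 kN.
Allowable strength R_n/Ω = 1473 / 2 = 737 kN.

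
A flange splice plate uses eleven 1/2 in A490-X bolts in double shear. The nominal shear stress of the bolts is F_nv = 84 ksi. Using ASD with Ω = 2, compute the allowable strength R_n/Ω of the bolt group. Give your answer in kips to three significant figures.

181 kips

A_b = π × 0.5² / 4 = 0.1963 in².
R_n = F_nv · A_b · n · n_s = 84 × 0.1963 × 11 × 2 = 362.9 kips.
Allowable strength R_n/Ω = 362.9 / 2 = 181 kips.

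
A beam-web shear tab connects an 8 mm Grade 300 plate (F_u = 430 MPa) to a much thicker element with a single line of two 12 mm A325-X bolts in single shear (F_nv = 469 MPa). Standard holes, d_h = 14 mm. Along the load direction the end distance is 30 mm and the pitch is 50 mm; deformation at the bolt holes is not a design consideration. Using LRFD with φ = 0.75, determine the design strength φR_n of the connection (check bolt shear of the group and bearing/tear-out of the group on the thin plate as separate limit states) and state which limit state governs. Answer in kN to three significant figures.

Bolt shear: A_b = π·12²/4 = 113.1 mm²; R_n = 469 × 113.1 × 2 × 1 / 1000 = 106.1 kN → 0.75 × 106.1 = 79.6 kN.
Bearing (1.5 l_c t F_u ≤ 3.0 d t F_u): upper limit = 3.0·12·8·430 / 1000 = 123.8 kN.
  Edge l_c = 30 − 14/2 = 23 → r_n = 118.7 kN; interior l_c = 50 − 14 = 36 → r_n = 123.8 kN.
  R_n,bearing = 1·118.7 + 1·123.8 = 242.5 kN → 0.75 × 242.5 = 182 kN.
Bolt shear governs: 79.6 kN.

79.6 kN (bolt shear governs)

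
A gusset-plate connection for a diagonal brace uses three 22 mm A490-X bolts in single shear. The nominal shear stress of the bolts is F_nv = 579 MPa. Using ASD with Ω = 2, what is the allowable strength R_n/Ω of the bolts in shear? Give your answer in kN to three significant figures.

A_b = π × 22² / 4 = 380.1 mm².
R_n = F_nv · A_b · n · n_s = 579 × 380.1 × 3 × 1 / 1000 = 660.3 kN.
Allowable strength R_n/Ω = 660.3 / 2 = 330 kN.

330 kN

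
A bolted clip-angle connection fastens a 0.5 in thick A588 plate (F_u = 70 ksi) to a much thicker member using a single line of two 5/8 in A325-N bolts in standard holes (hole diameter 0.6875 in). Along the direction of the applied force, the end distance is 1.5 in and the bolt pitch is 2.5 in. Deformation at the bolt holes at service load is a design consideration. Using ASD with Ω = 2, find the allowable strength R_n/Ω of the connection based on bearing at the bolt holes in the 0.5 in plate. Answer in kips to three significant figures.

50.5 kips

Per bolt r_n = 1.2 l_c t F_u ≤ 2.4 d t F_u; upper limit = 2.4 × 0.625 × 0.5 × 70 = 52.5 kips.
Edge bolt: l_c = 1.5 − 0.6875/2 = 1.156 in → 1.2 × 1.156 × 0.5 × 70 = 48.56 → r_n = 48.56 kips.
Interior bolts: l_c = 2.5 − 0.6875 = 1.812 in → 1.2 × 1.812 × 0.5 × 70 = 76.12 → r_n = 52.5 kips.
R_n = 1 × 48.56 + 1 × 52.5 = 101.1 kips.
Allowable strength R_n/Ω = 101.1 / 2 = 50.5 kips.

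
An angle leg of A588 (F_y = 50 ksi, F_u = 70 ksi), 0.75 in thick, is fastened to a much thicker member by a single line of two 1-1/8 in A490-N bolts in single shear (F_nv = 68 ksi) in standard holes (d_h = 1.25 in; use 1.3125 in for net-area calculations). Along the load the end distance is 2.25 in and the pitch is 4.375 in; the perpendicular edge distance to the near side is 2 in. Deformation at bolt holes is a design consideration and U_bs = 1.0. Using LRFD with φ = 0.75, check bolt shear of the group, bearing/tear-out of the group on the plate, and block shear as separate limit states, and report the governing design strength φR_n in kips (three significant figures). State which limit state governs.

Bolt shear: A_b = π·1.125²/4 = 0.994 in²; R_n = 68 × 0.994 × 2 × 1 = 135.2 kips → 0.75 × 135.2 = 101 kips.
Bearing: edge l_c = 1.625, r_n = 102.4 kips; interior l_c = 3.125, r_n = 141.8 kips; R_n = 102.4 + 1·141.8 = 244.1 kips → 183 kips.
Block shear: A_gv = 4.969, A_nv = 3.492, A_nt = 1.008 in²; R_n = min(0.6F_uA_nv, 0.6F_yA_gv) + U_bs·F_u·A_nt = 217.2 kips → 163 kips.
Bolt shear governs: 101 kips.

101 kips (bolt shear governs)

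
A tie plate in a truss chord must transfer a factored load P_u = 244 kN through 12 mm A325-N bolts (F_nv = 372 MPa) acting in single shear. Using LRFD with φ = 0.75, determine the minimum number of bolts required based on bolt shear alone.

8 bolts

A_b = π·12²/4 = 113.1 mm².
Per-bolt design strength φR_n = 0.75 × 372 × 113.1 × 1 / 1000 = 31.55 kN.
n ≥ 244 / 31.55 = 7.733 → use 8 bolts.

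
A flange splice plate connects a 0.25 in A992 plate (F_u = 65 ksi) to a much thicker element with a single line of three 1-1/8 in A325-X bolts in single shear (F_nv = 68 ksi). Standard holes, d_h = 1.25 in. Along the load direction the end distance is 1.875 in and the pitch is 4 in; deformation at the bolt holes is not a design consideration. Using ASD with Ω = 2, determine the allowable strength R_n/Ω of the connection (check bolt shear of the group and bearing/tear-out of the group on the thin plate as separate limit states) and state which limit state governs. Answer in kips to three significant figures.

Bolt shear: A_b = π·1.125²/4 = 0.994 in²; R_n = 68 × 0.994 × 3 × 1 = 202.8 kips → 202.8 / 2 = 101 kips.
Bearing (1.5 l_c t F_u ≤ 3.0 d t F_u): upper limit = 3.0·1.125·0.25·65 = 54.84 kips.
  Edge l_c = 1.875 − 1.25/2 = 1.25 → r_n = 30.47 kips; interior l_c = 4 − 1.25 = 2.75 → r_n = 54.84 kips.
  R_n,bearing = 1·30.47 + 2·54.84 = 140.2 kips → 140.2 / 2 = 70.1 kips.
Bearing governs: 70.1 kips.

70.1 kips (bearing governs)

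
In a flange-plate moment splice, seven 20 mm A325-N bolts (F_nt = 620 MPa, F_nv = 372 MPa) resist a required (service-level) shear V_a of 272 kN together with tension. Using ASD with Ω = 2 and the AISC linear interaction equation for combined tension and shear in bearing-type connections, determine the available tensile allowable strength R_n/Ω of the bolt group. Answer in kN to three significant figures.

A_b = π·20²/4 = 314.2 mm²; f_rv = 272 × 1000 / (7 × 314.2) = 123.7 MPa.
F'_nt = 1.3 F_nt − (Ω F_nt / F_nv) f_rv = 1.3·620 − (2·620/372)·123.7 = 393.7 MPa, capped at F_nt → F'_nt = 393.7 MPa.
R_n = F'_nt · A_b · n = 393.7 × 314.2 × 7 / 1000 = 865.8 kN.
Allowable strength R_n/Ω = 865.8 / 2 = 433 kN.

433 kN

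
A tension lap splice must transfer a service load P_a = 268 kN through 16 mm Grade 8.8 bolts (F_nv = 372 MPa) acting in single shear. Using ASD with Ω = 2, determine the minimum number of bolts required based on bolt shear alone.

8 bolts

A_b = π·16²/4 = 201.1 mm².
Per-bolt allowable strength R_n/Ω = 372 × 201.1 × 1 / 1000 / 2 = 37.4 kN.
n ≥ 268 / 37.4 = 7.166 → use 8 bolts.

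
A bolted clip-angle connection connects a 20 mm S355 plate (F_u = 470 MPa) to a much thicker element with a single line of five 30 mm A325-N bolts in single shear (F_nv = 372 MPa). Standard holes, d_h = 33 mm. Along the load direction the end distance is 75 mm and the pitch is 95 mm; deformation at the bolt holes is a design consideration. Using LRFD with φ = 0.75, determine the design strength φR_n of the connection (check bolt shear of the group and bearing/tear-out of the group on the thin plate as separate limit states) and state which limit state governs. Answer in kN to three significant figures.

Bolt shear: A_b = π·30²/4 = 706.9 mm²; R_n = 372 × 706.9 × 5 × 1 / 1000 = 1315 kN → 0.75 × 1315 = 986 kN.
Bearing (1.2 l_c t F_u ≤ 2.4 d t F_u): upper limit = 2.4·30·20·470 / 1000 = 676.8 kN.
  Edge l_c = 75 − 33/2 = 58.5 → r_n = 659.9 kN; interior l_c = 95 − 33 = 62 → r_n = 676.8 kN.
  R_n,bearing = 1·659.9 + 4·676.8 = 3367 kN → 0.75 × 3367 = 2530 kN.
Bolt shear governs: 986 kN.

986 kN (bolt shear governs)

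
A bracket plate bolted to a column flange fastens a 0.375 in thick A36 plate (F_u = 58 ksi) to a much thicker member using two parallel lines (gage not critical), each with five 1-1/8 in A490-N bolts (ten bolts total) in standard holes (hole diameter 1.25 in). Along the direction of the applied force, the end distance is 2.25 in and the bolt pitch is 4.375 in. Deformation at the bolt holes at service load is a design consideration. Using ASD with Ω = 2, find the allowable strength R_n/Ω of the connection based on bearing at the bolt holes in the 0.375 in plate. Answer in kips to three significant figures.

277 kips

Per bolt r_n = 1.2 l_c t F_u ≤ 2.4 d t F_u; upper limit = 2.4 × 1.125 × 0.375 × 58 = 58.72 kips.
Edge bolt: l_c = 2.25 − 1.25/2 = 1.625 in → 1.2 × 1.625 × 0.375 × 58 = 42.41 → r_n = 42.41 kips.
Interior bolts: l_c = 4.375 − 1.25 = 3.125 in → 1.2 × 3.125 × 0.375 × 58 = 81.56 → r_n = 58.72 kips.
R_n = 2 × 42.41 + 8 × 58.72 = 554.6 kips.
Allowable strength R_n/Ω = 554.6 / 2 = 277 kips.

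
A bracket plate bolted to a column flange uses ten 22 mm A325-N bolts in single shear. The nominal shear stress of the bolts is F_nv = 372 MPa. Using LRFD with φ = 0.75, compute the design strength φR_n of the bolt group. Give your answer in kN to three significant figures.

1060 kN

A_b = π × 22² / 4 = 380.1 mm².
R_n = F_nv · A_b · n · n_s = 372 × 380.1 × 10 × 1 / 1000 = 1414 kN.
Design strength φR_n = 0.75 × 1414 = 1060 kN.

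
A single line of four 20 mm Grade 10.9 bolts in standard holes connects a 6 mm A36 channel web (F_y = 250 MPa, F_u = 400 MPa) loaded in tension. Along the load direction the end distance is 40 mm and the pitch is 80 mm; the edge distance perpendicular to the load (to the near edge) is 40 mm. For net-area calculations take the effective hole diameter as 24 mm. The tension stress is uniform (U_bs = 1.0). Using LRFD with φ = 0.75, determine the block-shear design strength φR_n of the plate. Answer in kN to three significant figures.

239 kN

Shear plane L_v = 40 + 3·80 = 280 mm; A_gv = 280 × 6 = 1680 mm².
A_nv = (280 − 3.5·24) × 6 = 1176 mm².
A_nt = (40 − 0.5·24) × 6 = 168 mm².
0.6 F_u A_nv = 282.2 kN; 0.6 F_y A_gv = 252 kN → shear yielding governs the shear term.
R_n = 252 + 1.0 × 400 × 168 / 1000 = 319.2 kN.
Design strength φR_n = 0.75 × 319.2 = 239 kN.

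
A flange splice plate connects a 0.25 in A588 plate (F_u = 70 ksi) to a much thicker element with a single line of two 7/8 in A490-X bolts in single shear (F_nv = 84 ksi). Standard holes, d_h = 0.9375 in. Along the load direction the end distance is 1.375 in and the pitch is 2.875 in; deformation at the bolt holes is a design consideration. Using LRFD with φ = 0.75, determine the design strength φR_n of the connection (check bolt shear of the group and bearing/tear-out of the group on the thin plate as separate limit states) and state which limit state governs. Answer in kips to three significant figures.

41.8 kips (bearing governs)

Bolt shear: A_b = π·0.875²/4 = 0.6013 in²; R_n = 84 × 0.6013 × 2 × 1 = 101 kips → 0.75 × 101 = 75.8 kips.
Bearing (1.2 l_c t F_u ≤ 2.4 d t F_u): upper limit = 2.4·0.875·0.25·70 = 36.75 kips.
  Edge l_c = 1.375 − 0.9375/2 = 0.9062 → r_n = 19.03 kips; interior l_c = 2.875 − 0.9375 = 1.938 → r_n = 36.75 kips.
  R_n,bearing = 1·19.03 + 1·36.75 = 55.78 kips → 0.75 × 55.78 = 41.8 kips.
Bearing governs: 41.8 kips.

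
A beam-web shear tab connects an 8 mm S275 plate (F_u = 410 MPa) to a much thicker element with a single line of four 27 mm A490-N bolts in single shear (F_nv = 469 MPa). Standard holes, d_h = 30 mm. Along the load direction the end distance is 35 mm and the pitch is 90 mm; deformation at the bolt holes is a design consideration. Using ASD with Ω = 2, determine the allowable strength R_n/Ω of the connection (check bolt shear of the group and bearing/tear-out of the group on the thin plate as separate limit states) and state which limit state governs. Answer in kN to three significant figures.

Bolt shear: A_b = π·27²/4 = 572.6 mm²; R_n = 469 × 572.6 × 4 × 1 / 1000 = 1074 kN → 1074 / 2 = 537 kN.
Bearing (1.2 l_c t F_u ≤ 2.4 d t F_u): upper limit = 2.4·27·8·410 / 1000 = 212.5 kN.
  Edge l_c = 35 − 30/2 = 20 → r_n = 78.72 kN; interior l_c = 90 − 30 = 60 → r_n = 212.5 kN.
  R_n,bearing = 1·78.72 + 3·212.5 = 716.4 kN → 716.4 / 2 = 358 kN.
Bearing governs: 358 kN.

358 kN (bearing governs)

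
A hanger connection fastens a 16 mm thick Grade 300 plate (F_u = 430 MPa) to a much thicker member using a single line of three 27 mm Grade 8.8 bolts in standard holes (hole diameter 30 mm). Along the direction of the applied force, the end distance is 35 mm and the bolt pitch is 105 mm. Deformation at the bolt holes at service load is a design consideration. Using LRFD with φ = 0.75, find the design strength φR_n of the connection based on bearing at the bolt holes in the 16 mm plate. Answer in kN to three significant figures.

Per bolt r_n = 1.2 l_c t F_u ≤ 2.4 d t F_u; upper limit = 2.4 × 27 × 16 × 430 / 1000 = 445.8 kN.
Edge bolt: l_c = 35 − 30/2 = 20 mm → 1.2 × 20 × 16 × 430 / 1000 = 165.1 → r_n = 165.1 kN.
Interior bolts: l_c = 105 − 30 = 75 mm → 1.2 × 75 × 16 × 430 / 1000 = 619.2 → r_n = 445.8 kN.
R_n = 1 × 165.1 + 2 × 445.8 = 1057 kN.
Design strength φR_n = 0.75 × 1057 = 793 kN.

793 kN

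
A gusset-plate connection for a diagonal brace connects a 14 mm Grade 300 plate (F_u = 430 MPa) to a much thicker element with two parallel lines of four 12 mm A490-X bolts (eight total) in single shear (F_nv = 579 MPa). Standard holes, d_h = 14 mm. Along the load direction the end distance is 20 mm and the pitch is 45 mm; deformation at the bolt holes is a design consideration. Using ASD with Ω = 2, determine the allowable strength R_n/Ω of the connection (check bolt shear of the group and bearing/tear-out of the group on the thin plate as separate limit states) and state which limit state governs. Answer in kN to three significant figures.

262 kN (bolt shear governs)

Bolt shear: A_b = π·12²/4 = 113.1 mm²; R_n = 579 × 113.1 × 8 × 1 / 1000 = 523.9 kN → 523.9 / 2 = 262 kN.
Bearing (1.2 l_c t F_u ≤ 2.4 d t F_u): upper limit = 2.4·12·14·430 / 1000 = 173.4 kN.
  Edge l_c = 20 − 14/2 = 13 → r_n = 93.91 kN; interior l_c = 45 − 14 = 31 → r_n = 173.4 kN.
  R_n,bearing = 2·93.91 + 6·173.4 = 1228 kN → 1228 / 2 = 614 kN.
Bolt shear governs: 262 kN.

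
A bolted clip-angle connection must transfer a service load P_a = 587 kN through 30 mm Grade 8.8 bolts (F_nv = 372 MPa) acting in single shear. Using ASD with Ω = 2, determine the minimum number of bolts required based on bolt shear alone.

5 bolts

A_b = π·30²/4 = 706.9 mm².
Per-bolt allowable strength R_n/Ω = 372 × 706.9 × 1 / 1000 / 2 = 131.5 kN.
n ≥ 587 / 131.5 = 4.465 → use 5 bolts.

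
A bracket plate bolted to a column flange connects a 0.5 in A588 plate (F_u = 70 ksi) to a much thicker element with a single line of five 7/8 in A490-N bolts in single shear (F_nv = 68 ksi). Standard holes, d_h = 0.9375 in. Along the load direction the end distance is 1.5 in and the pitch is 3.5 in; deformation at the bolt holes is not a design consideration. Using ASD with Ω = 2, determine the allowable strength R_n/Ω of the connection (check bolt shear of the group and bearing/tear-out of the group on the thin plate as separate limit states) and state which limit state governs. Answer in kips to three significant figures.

102 kips (bolt shear governs)

Bolt shear: A_b = π·0.875²/4 = 0.6013 in²; R_n = 68 × 0.6013 × 5 × 1 = 204.4 kips → 204.4 / 2 = 102 kips.
Bearing (1.5 l_c t F_u ≤ 3.0 d t F_u): upper limit = 3.0·0.875·0.5·70 = 91.88 kips.
  Edge l_c = 1.5 − 0.9375/2 = 1.031 → r_n = 54.14 kips; interior l_c = 3.5 − 0.9375 = 2.562 → r_n = 91.88 kips.
  R_n,bearing = 1·54.14 + 4·91.88 = 421.6 kips → 421.6 / 2 = 211 kips.
Bolt shear governs: 102 kips.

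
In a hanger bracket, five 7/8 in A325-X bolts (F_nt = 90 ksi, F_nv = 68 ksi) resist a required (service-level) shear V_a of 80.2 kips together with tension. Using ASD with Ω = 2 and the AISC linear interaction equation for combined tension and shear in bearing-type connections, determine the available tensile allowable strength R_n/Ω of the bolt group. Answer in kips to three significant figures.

A_b = π·0.875²/4 = 0.6013 in²; f_rv = 80.2 / (5 × 0.6013) = 26.67 ksi.
F'_nt = 1.3 F_nt − (Ω F_nt / F_nv) f_rv = 1.3·90 − (2·90/68)·26.67 = 46.39 ksi, capped at F_nt → F'_nt = 46.39 ksi.
R_n = F'_nt · A_b · n = 46.39 × 0.6013 × 5 = 139.5 kips.
Allowable strength R_n/Ω = 139.5 / 2 = 69.7 kips.

69.7 kips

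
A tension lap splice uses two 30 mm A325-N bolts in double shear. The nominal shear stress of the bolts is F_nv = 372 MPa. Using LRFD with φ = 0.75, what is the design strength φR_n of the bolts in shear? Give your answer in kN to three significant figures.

A_b = π × 30² / 4 = 706.9 mm².
R_n = F_nv · A_b · n · n_s = 372 × 706.9 × 2 × 2 / 1000 = 1052 kN.
Design strength φR_n = 0.75 × 1052 = 789 kN.

789 kN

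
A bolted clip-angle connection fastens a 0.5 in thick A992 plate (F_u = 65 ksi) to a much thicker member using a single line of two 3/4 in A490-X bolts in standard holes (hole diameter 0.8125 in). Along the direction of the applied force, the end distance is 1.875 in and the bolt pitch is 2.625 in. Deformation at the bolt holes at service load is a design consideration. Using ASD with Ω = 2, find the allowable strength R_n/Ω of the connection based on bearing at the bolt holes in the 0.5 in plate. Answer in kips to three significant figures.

57.9 kips

Per bolt r_n = 1.2 l_c t F_u ≤ 2.4 d t F_u; upper limit = 2.4 × 0.75 × 0.5 × 65 = 58.5 kips.
Edge bolt: l_c = 1.875 − 0.8125/2 = 1.469 in → 1.2 × 1.469 × 0.5 × 65 = 57.28 → r_n = 57.28 kips.
Interior bolts: l_c = 2.625 − 0.8125 = 1.812 in → 1.2 × 1.812 × 0.5 × 65 = 70.69 → r_n = 58.5 kips.
R_n = 1 × 57.28 + 1 × 58.5 = 115.8 kips.
Allowable strength R_n/Ω = 115.8 / 2 = 57.9 kips.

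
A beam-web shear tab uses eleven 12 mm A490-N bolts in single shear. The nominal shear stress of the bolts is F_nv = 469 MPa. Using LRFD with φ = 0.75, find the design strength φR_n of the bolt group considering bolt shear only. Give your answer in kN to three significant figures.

438 kN

A_b = π × 12² / 4 = 113.1 mm².
R_n = F_nv · A_b · n · n_s = 469 × 113.1 × 11 × 1 / 1000 = 583.5 kN.
Design strength φR_n = 0.75 × 583.5 = 438 kN.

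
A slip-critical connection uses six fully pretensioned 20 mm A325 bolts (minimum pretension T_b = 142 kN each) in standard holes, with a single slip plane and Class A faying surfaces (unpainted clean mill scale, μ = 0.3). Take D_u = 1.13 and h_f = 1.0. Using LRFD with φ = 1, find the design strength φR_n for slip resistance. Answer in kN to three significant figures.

289 kN

R_n = μ · D_u · h_f · T_b · n_s · n_b = 0.3 × 1.13 × 1.0 × 142 × 1 × 6 = 288.8 kN.
Design strength φR_n = 1 × 288.8 = 289 kN.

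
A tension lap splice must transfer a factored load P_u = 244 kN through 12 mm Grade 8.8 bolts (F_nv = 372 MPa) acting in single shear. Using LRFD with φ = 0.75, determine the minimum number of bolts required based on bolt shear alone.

A_b = π·12²/4 = 113.1 mm².
Per-bolt design strength φR_n = 0.75 × 372 × 113.1 × 1 / 1000 = 31.55 kN.
n ≥ 244 / 31.55 = 7.733 → use 8 bolts.

8 bolts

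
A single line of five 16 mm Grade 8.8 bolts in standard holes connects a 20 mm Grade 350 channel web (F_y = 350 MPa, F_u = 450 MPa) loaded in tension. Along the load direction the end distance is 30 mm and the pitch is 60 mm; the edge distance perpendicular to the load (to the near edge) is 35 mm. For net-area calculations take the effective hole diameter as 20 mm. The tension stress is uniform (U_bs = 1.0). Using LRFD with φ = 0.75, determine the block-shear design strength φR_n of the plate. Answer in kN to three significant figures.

Shear plane L_v = 30 + 4·60 = 270 mm; A_gv = 270 × 20 = 5400 mm².
A_nv = (270 − 4.5·20) × 20 = 3600 mm².
A_nt = (35 − 0.5·20) × 20 = 500 mm².
0.6 F_u A_nv = 972 kN; 0.6 F_y A_gv = 1134 kN → shear rupture governs the shear term.
R_n = 972 + 1.0 × 450 × 500 / 1000 = 1197 kN.
Design strength φR_n = 0.75 × 1197 = 898 kN.

898 kN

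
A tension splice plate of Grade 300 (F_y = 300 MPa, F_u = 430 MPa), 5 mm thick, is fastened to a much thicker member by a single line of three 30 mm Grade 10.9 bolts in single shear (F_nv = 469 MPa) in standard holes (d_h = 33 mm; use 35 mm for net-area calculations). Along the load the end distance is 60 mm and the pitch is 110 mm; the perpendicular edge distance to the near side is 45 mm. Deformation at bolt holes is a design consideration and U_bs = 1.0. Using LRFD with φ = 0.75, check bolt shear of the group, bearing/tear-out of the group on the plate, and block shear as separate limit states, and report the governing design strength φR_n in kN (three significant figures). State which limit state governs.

Bolt shear: A_b = π·30²/4 = 706.9 mm²; R_n = 469 × 706.9 × 3 × 1 / 1000 = 994.5 kN → 0.75 × 994.5 = 746 kN.
Bearing: edge l_c = 43.5, r_n = 112.2 kN; interior l_c = 77, r_n = 154.8 kN; R_n = 112.2 + 2·154.8 = 421.8 kN → 316 kN.
Block shear: A_gv = 1400, A_nv = 962.5, A_nt = 137.5 mm²; R_n = min(0.6F_uA_nv, 0.6F_yA_gv) + U_bs·F_u·A_nt = 307.4 kN → 231 kN.
Block shear governs: 231 kN.

231 kN (block shear governs)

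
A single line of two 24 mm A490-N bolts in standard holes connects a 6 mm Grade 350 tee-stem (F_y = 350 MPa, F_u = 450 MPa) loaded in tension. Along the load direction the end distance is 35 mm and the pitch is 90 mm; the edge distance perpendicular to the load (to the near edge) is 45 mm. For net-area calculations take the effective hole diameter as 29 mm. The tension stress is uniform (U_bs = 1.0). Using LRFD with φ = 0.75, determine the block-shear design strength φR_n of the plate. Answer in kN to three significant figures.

Shear plane L_v = 35 + 1·90 = 125 mm; A_gv = 125 × 6 = 750 mm².
A_nv = (125 − 1.5·29) × 6 = 489 mm².
A_nt = (45 − 0.5·29) × 6 = 183 mm².
0.6 F_u A_nv = 132 kN; 0.6 F_y A_gv = 157.5 kN → shear rupture governs the shear term.
R_n = 132 + 1.0 × 450 × 183 / 1000 = 214.4 kN.
Design strength φR_n = 0.75 × 214.4 = 161 kN.

161 kN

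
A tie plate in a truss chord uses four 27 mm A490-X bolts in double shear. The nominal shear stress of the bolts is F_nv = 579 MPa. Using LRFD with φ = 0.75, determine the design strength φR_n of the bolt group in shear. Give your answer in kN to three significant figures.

1990 kN

A_b = π × 27² / 4 = 572.6 mm².
R_n = F_nv · A_b · n · n_s = 579 × 572.6 × 4 × 2 / 1000 = 2652 kN.
Design strength φR_n = 0.75 × 2652 = 1990 kN.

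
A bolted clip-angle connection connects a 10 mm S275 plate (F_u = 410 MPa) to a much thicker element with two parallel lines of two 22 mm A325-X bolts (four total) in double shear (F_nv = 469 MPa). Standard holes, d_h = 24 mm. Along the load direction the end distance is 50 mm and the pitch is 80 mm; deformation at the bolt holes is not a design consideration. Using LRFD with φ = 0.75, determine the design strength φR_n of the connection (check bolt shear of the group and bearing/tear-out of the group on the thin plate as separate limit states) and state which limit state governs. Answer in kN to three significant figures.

Bolt shear: A_b = π·22²/4 = 380.1 mm²; R_n = 469 × 380.1 × 4 × 2 / 1000 = 1426 kN → 0.75 × 1426 = 1070 kN.
Bearing (1.5 l_c t F_u ≤ 3.0 d t F_u): upper limit = 3.0·22·10·410 / 1000 = 270.6 kN.
  Edge l_c = 50 − 24/2 = 38 → r_n = 233.7 kN; interior l_c = 80 − 24 = 56 → r_n = 270.6 kN.
  R_n,bearing = 2·233.7 + 2·270.6 = 1009 kN → 0.75 × 1009 = 756 kN.
Bearing governs: 756 kN.

756 kN (bearing governs)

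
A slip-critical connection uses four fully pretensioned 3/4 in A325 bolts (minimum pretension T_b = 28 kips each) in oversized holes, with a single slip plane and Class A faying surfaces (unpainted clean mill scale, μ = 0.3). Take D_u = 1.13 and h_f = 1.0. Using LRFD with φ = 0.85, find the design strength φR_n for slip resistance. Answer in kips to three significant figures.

32.3 kips

R_n = μ · D_u · h_f · T_b · n_s · n_b = 0.3 × 1.13 × 1.0 × 28 × 1 × 4 = 37.97 kips.
Design strength φR_n = 0.85 × 37.97 = 32.3 kips.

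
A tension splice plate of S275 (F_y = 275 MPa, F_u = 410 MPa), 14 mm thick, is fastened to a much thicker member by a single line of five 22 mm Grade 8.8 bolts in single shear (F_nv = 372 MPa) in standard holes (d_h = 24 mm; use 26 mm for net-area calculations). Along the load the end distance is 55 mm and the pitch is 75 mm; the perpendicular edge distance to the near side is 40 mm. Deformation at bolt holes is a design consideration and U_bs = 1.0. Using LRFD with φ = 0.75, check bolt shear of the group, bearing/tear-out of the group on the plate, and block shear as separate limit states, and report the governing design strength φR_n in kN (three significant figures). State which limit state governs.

530 kN (bolt shear governs)

Bolt shear: A_b = π·22²/4 = 380.1 mm²; R_n = 372 × 380.1 × 5 × 1 / 1000 = 707 kN → 0.75 × 707 = 530 kN.
Bearing: edge l_c = 43, r_n = 296.2 kN; interior l_c = 51, r_n = 303.1 kN; R_n = 296.2 + 4·303.1 = 1508 kN → 1130 kN.
Block shear: A_gv = 4970, A_nv = 3332, A_nt = 378 mm²; R_n = min(0.6F_uA_nv, 0.6F_yA_gv) + U_bs·F_u·A_nt = 974.7 kN → 731 kN.
Bolt shear governs: 530 kN.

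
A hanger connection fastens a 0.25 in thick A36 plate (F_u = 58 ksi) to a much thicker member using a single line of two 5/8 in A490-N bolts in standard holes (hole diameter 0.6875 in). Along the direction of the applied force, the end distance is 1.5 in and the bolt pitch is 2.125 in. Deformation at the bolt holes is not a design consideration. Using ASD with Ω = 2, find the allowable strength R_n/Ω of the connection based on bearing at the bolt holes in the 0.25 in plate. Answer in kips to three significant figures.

Per bolt r_n = 1.5 l_c t F_u ≤ 3.0 d t F_u; upper limit = 3.0 × 0.625 × 0.25 × 58 = 27.19 kips.
Edge bolt: l_c = 1.5 − 0.6875/2 = 1.156 in → 1.5 × 1.156 × 0.25 × 58 = 25.15 → r_n = 25.15 kips.
Interior bolts: l_c = 2.125 − 0.6875 = 1.438 in → 1.5 × 1.438 × 0.25 × 58 = 31.27 → r_n = 27.19 kips.
R_n = 1 × 25.15 + 1 × 27.19 = 52.34 kips.
Allowable strength R_n/Ω = 52.34 / 2 = 26.2 kips.

26.2 kips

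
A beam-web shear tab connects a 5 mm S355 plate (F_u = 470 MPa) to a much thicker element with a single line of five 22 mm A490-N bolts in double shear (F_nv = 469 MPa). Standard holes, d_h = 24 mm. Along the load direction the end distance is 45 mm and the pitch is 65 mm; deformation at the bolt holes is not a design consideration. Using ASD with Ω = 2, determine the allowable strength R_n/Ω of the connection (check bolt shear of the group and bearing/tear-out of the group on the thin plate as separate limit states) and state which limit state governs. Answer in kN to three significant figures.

347 kN (bearing governs)

Bolt shear: A_b = π·22²/4 = 380.1 mm²; R_n = 469 × 380.1 × 5 × 2 / 1000 = 1783 kN → 1783 / 2 = 891 kN.
Bearing (1.5 l_c t F_u ≤ 3.0 d t F_u): upper limit = 3.0·22·5·470 / 1000 = 155.1 kN.
  Edge l_c = 45 − 24/2 = 33 → r_n = 116.3 kN; interior l_c = 65 − 24 = 41 → r_n = 144.5 kN.
  R_n,bearing = 1·116.3 + 4·144.5 = 694.4 kN → 694.4 / 2 = 347 kN.
Bearing governs: 347 kN.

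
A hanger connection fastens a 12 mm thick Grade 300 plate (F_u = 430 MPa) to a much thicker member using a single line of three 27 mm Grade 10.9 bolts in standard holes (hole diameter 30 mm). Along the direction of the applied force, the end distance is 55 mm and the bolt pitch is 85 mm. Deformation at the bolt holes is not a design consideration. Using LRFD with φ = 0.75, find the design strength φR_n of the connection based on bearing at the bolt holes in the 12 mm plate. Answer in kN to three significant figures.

Per bolt r_n = 1.5 l_c t F_u ≤ 3.0 d t F_u; upper limit = 3.0 × 27 × 12 × 430 / 1000 = 418 kN.
Edge bolt: l_c = 55 − 30/2 = 40 mm → 1.5 × 40 × 12 × 430 / 1000 = 309.6 → r_n = 309.6 kN.
Interior bolts: l_c = 85 − 30 = 55 mm → 1.5 × 55 × 12 × 430 / 1000 = 425.7 → r_n = 418 kN.
R_n = 1 × 309.6 + 2 × 418 = 1146 kN.
Design strength φR_n = 0.75 × 1146 = 859 kN.

859 kN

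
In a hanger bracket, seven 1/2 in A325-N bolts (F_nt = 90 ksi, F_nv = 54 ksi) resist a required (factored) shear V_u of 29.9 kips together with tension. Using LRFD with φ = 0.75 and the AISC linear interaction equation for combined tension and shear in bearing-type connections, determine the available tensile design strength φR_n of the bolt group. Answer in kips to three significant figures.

A_b = π·0.5²/4 = 0.1963 in²; f_rv = 29.9 / (7 × 0.1963) = 21.75 ksi.
F'_nt = 1.3 F_nt − (F_nt / φF_nv) f_rv = 1.3·90 − (90/(0.75·54))·21.75 = 68.66 ksi, capped at F_nt → F'_nt = 68.66 ksi.
R_n = F'_nt · A_b · n = 68.66 × 0.1963 × 7 = 94.37 kips.
Design strength φR_n = 0.75 × 94.37 = 70.8 kips.

70.8 kips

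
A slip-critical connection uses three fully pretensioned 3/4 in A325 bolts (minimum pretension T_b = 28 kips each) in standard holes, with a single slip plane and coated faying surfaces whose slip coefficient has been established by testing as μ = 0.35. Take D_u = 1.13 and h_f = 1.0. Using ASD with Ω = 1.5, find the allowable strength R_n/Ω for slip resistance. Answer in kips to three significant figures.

R_n = μ · D_u · h_f · T_b · n_s · n_b = 0.35 × 1.13 × 1.0 × 28 × 1 × 3 = 33.22 kips.
Allowable strength R_n/Ω = 33.22 / 1.5 = 22.1 kips.

22.1 kips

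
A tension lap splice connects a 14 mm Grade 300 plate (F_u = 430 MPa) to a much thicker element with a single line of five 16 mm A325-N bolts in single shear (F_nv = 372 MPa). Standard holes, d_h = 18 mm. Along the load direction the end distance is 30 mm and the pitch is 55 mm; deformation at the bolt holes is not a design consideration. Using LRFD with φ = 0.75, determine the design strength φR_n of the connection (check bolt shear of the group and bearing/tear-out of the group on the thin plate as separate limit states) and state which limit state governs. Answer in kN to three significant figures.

280 kN (bolt shear governs)

Bolt shear: A_b = π·16²/4 = 201.1 mm²; R_n = 372 × 201.1 × 5 × 1 / 1000 = 374 kN → 0.75 × 374 = 280 kN.
Bearing (1.5 l_c t F_u ≤ 3.0 d t F_u): upper limit = 3.0·16·14·430 / 1000 = 289 kN.
  Edge l_c = 30 − 18/2 = 21 → r_n = 189.6 kN; interior l_c = 55 − 18 = 37 → r_n = 289 kN.
  R_n,bearing = 1·189.6 + 4·289 = 1345 kN → 0.75 × 1345 = 1010 kN.
Bolt shear governs: 280 kN.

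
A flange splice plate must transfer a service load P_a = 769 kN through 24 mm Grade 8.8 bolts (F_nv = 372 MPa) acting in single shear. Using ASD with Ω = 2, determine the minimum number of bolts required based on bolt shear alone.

10 bolts

A_b = π·24²/4 = 452.4 mm².
Per-bolt allowable strength R_n/Ω = 372 × 452.4 × 1 / 1000 / 2 = 84.14 kN.
n ≥ 769 / 84.14 = 9.139 → use 10 bolts.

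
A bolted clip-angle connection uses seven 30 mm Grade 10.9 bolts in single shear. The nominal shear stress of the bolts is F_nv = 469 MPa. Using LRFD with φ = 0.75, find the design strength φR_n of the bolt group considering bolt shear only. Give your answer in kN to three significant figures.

A_b = π × 30² / 4 = 706.9 mm².
R_n = F_nv · A_b · n · n_s = 469 × 706.9 × 7 × 1 / 1000 = 2321 kN.
Design strength φR_n = 0.75 × 2321 = 1740 kN.

1740 kN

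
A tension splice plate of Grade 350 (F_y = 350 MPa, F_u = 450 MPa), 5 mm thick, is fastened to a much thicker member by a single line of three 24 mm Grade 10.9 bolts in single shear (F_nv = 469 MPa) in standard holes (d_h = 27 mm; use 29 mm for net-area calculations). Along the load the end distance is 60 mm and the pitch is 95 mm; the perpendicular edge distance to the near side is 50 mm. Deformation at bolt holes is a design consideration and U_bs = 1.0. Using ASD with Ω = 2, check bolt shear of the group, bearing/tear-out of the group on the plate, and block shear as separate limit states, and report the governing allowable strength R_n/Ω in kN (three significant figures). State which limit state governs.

Bolt shear: A_b = π·24²/4 = 452.4 mm²; R_n = 469 × 452.4 × 3 × 1 / 1000 = 636.5 kN → 636.5 / 2 = 318 kN.
Bearing: edge l_c = 46.5, r_n = 125.5 kN; interior l_c = 68, r_n = 129.6 kN; R_n = 125.5 + 2·129.6 = 384.8 kN → 192 kN.
Block shear: A_gv = 1250, A_nv = 887.5, A_nt = 177.5 mm²; R_n = min(0.6F_uA_nv, 0.6F_yA_gv) + U_bs·F_u·A_nt = 319.5 kN → 160 kN.
Block shear governs: 160 kN.

160 kN (block shear governs)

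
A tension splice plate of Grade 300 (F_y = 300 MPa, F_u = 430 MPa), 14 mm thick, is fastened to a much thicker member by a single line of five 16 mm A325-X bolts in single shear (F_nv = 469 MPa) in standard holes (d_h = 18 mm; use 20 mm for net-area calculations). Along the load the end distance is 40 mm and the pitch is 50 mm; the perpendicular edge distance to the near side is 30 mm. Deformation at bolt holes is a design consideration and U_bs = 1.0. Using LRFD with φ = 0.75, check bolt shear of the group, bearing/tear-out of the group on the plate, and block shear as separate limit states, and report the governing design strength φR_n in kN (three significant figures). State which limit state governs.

Bolt shear: A_b = π·16²/4 = 201.1 mm²; R_n = 469 × 201.1 × 5 × 1 / 1000 = 471.5 kN → 0.75 × 471.5 = 354 kN.
Bearing: edge l_c = 31, r_n = 223.9 kN; interior l_c = 32, r_n = 231.2 kN; R_n = 223.9 + 4·231.2 = 1149 kN → 861 kN.
Block shear: A_gv = 3360, A_nv = 2100, A_nt = 280 mm²; R_n = min(0.6F_uA_nv, 0.6F_yA_gv) + U_bs·F_u·A_nt = 662.2 kN → 497 kN.
Bolt shear governs: 354 kN.

354 kN (bolt shear governs)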